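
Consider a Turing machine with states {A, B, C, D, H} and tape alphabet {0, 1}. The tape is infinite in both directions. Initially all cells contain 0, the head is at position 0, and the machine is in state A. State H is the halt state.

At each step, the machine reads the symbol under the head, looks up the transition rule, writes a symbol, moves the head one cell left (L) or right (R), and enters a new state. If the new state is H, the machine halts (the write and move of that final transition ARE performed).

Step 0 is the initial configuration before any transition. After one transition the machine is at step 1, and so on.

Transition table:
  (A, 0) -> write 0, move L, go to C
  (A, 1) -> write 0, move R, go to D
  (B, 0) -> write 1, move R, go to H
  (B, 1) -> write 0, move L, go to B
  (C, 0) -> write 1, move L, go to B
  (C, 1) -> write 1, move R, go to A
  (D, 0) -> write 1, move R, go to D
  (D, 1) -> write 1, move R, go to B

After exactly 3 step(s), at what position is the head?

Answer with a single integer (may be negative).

Answer: -1

Derivation:
Step 1: in state A at pos 0, read 0 -> (A,0)->write 0,move L,goto C. Now: state=C, head=-1, tape[-2..1]=0000 (head:  ^)
Step 2: in state C at pos -1, read 0 -> (C,0)->write 1,move L,goto B. Now: state=B, head=-2, tape[-3..1]=00100 (head:  ^)
Step 3: in state B at pos -2, read 0 -> (B,0)->write 1,move R,goto H. Now: state=H, head=-1, tape[-3..1]=01100 (head:   ^)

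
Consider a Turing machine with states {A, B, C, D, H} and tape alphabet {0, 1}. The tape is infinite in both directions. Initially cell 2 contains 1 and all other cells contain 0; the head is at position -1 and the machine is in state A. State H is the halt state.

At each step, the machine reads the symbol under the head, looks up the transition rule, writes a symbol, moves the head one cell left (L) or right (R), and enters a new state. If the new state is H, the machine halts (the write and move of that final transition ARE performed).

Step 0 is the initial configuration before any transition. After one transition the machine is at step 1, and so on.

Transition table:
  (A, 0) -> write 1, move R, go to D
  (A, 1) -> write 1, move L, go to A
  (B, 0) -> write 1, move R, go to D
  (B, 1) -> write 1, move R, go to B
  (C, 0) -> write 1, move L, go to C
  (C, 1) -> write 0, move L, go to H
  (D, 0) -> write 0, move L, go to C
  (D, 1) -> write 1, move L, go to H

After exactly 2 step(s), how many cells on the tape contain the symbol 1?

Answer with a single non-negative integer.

Step 1: in state A at pos -1, read 0 -> (A,0)->write 1,move R,goto D. Now: state=D, head=0, tape[-2..3]=010010 (head:   ^)
Step 2: in state D at pos 0, read 0 -> (D,0)->write 0,move L,goto C. Now: state=C, head=-1, tape[-2..3]=010010 (head:  ^)
Cells containing 1 after step 2: {-1, 2} -> 2 cell(s)

Answer: 2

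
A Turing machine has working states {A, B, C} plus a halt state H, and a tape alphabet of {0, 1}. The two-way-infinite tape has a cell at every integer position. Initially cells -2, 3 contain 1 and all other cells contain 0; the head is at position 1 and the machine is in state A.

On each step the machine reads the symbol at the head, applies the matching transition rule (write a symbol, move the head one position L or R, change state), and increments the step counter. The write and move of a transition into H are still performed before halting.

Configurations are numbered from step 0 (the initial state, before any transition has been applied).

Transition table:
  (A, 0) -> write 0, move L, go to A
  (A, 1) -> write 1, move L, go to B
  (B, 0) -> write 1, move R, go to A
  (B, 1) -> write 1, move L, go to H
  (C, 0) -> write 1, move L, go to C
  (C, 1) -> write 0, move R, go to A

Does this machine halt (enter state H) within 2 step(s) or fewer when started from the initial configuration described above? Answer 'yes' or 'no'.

Step 1: in state A at pos 1, read 0 -> (A,0)->write 0,move L,goto A. Now: state=A, head=0, tape[-3..4]=01000010 (head:    ^)
Step 2: in state A at pos 0, read 0 -> (A,0)->write 0,move L,goto A. Now: state=A, head=-1, tape[-3..4]=01000010 (head:   ^)
After 2 step(s): state = A (not H) -> not halted within 2 -> no

Answer: no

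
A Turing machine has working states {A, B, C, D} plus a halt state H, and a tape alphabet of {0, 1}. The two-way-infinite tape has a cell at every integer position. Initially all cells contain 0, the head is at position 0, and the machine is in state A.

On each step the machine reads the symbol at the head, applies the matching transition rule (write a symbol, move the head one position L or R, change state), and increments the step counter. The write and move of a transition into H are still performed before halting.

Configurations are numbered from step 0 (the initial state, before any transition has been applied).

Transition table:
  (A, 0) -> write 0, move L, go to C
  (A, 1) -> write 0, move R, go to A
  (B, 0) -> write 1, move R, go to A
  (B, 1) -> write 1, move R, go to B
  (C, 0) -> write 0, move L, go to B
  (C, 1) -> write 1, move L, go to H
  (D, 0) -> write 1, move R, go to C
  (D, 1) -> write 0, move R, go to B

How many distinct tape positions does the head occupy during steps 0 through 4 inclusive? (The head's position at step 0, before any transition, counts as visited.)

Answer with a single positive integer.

Step 1: in state A at pos 0, read 0 -> (A,0)->write 0,move L,goto C. Now: state=C, head=-1, tape[-2..1]=0000 (head:  ^)
Step 2: in state C at pos -1, read 0 -> (C,0)->write 0,move L,goto B. Now: state=B, head=-2, tape[-3..1]=00000 (head:  ^)
Step 3: in state B at pos -2, read 0 -> (B,0)->write 1,move R,goto A. Now: state=A, head=-1, tape[-3..1]=01000 (head:   ^)
Step 4: in state A at pos -1, read 0 -> (A,0)->write 0,move L,goto C. Now: state=C, head=-2, tape[-3..1]=01000 (head:  ^)
Head positions at steps 0..4: starting at 0, distinct positions visited = {-2, -1, 0} -> 3 position(s)

Answer: 3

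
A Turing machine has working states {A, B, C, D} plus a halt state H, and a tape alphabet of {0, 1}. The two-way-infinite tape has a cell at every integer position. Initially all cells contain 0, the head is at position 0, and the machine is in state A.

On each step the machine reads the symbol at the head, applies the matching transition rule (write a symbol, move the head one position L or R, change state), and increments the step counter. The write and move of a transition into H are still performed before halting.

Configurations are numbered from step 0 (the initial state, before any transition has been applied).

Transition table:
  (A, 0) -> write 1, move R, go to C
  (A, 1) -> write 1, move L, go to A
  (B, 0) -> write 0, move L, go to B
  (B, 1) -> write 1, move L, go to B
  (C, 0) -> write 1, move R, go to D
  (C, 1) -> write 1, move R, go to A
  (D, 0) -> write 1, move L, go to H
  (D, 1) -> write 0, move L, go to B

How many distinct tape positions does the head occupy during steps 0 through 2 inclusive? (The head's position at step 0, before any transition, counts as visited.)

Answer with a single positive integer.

Answer: 3

Derivation:
Step 1: in state A at pos 0, read 0 -> (A,0)->write 1,move R,goto C. Now: state=C, head=1, tape[-1..2]=0100 (head:   ^)
Step 2: in state C at pos 1, read 0 -> (C,0)->write 1,move R,goto D. Now: state=D, head=2, tape[-1..3]=01100 (head:    ^)
Head positions at steps 0..2: starting at 0, distinct positions visited = {0, 1, 2} -> 3 position(s)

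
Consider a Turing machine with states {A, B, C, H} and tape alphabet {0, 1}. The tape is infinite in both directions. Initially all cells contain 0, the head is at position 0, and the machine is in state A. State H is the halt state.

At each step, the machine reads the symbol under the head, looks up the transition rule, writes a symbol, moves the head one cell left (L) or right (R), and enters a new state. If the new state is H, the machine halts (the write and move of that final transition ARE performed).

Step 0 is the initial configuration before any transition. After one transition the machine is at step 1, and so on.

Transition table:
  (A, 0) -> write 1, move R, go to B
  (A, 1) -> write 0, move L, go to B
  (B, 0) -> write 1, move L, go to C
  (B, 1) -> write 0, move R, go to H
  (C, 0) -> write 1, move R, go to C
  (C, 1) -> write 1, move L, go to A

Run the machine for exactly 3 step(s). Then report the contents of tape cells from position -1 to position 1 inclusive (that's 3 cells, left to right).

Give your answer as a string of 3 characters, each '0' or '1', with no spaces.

Answer: 011

Derivation:
Step 1: in state A at pos 0, read 0 -> (A,0)->write 1,move R,goto B. Now: state=B, head=1, tape[-1..2]=0100 (head:   ^)
Step 2: in state B at pos 1, read 0 -> (B,0)->write 1,move L,goto C. Now: state=C, head=0, tape[-1..2]=0110 (head:  ^)
Step 3: in state C at pos 0, read 1 -> (C,1)->write 1,move L,goto A. Now: state=A, head=-1, tape[-2..2]=00110 (head:  ^)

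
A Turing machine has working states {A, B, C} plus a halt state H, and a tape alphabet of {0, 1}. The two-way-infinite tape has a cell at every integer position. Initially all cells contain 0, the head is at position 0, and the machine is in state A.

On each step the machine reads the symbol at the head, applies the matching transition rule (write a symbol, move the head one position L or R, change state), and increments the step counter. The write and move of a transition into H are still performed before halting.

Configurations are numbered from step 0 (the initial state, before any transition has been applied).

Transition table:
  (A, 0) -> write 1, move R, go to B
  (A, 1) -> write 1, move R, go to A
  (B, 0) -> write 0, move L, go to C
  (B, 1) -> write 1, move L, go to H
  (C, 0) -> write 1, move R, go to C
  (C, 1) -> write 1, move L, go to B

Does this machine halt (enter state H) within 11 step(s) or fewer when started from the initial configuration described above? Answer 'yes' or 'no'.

Step 1: in state A at pos 0, read 0 -> (A,0)->write 1,move R,goto B. Now: state=B, head=1, tape[-1..2]=0100 (head:   ^)
Step 2: in state B at pos 1, read 0 -> (B,0)->write 0,move L,goto C. Now: state=C, head=0, tape[-1..2]=0100 (head:  ^)
Step 3: in state C at pos 0, read 1 -> (C,1)->write 1,move L,goto B. Now: state=B, head=-1, tape[-2..2]=00100 (head:  ^)
Step 4: in state B at pos -1, read 0 -> (B,0)->write 0,move L,goto C. Now: state=C, head=-2, tape[-3..2]=000100 (head:  ^)
Step 5: in state C at pos -2, read 0 -> (C,0)->write 1,move R,goto C. Now: state=C, head=-1, tape[-3..2]=010100 (head:   ^)
Step 6: in state C at pos -1, read 0 -> (C,0)->write 1,move R,goto C. Now: state=C, head=0, tape[-3..2]=011100 (head:    ^)
Step 7: in state C at pos 0, read 1 -> (C,1)->write 1,move L,goto B. Now: state=B, head=-1, tape[-3..2]=011100 (head:   ^)
Step 8: in state B at pos -1, read 1 -> (B,1)->write 1,move L,goto H. Now: state=H, head=-2, tape[-3..2]=011100 (head:  ^)
State H reached at step 8; 8 <= 11 -> yes

Answer: yes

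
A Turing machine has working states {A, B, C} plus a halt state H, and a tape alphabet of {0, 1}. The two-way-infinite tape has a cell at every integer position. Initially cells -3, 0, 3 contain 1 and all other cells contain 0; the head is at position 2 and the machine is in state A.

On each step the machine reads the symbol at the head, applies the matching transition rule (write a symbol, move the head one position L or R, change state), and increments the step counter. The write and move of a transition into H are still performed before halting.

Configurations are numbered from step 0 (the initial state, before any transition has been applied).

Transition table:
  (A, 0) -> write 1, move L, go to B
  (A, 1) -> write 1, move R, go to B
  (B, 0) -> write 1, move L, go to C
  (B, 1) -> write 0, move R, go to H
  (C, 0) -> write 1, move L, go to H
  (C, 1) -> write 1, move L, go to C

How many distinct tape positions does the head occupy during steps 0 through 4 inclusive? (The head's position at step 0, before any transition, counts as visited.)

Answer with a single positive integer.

Step 1: in state A at pos 2, read 0 -> (A,0)->write 1,move L,goto B. Now: state=B, head=1, tape[-4..4]=010010110 (head:      ^)
Step 2: in state B at pos 1, read 0 -> (B,0)->write 1,move L,goto C. Now: state=C, head=0, tape[-4..4]=010011110 (head:     ^)
Step 3: in state C at pos 0, read 1 -> (C,1)->write 1,move L,goto C. Now: state=C, head=-1, tape[-4..4]=010011110 (head:    ^)
Step 4: in state C at pos -1, read 0 -> (C,0)->write 1,move L,goto H. Now: state=H, head=-2, tape[-4..4]=010111110 (head:   ^)
Head positions at steps 0..4: starting at 2, distinct positions visited = {-2, -1, 0, 1, 2} -> 5 position(s)

Answer: 5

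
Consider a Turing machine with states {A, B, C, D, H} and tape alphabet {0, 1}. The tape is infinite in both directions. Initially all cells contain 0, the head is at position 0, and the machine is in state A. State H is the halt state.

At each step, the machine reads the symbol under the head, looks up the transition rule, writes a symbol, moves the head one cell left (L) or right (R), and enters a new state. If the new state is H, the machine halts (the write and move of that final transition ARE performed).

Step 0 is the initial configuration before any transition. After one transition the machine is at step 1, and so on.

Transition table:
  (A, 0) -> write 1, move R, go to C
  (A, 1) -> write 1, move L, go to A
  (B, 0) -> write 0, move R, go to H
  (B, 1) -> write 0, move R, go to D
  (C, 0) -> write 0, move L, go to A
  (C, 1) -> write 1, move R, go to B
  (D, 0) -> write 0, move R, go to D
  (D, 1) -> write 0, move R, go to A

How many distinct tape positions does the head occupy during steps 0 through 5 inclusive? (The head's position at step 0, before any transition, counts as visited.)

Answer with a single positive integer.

Answer: 3

Derivation:
Step 1: in state A at pos 0, read 0 -> (A,0)->write 1,move R,goto C. Now: state=C, head=1, tape[-1..2]=0100 (head:   ^)
Step 2: in state C at pos 1, read 0 -> (C,0)->write 0,move L,goto A. Now: state=A, head=0, tape[-1..2]=0100 (head:  ^)
Step 3: in state A at pos 0, read 1 -> (A,1)->write 1,move L,goto A. Now: state=A, head=-1, tape[-2..2]=00100 (head:  ^)
Step 4: in state A at pos -1, read 0 -> (A,0)->write 1,move R,goto C. Now: state=C, head=0, tape[-2..2]=01100 (head:   ^)
Step 5: in state C at pos 0, read 1 -> (C,1)->write 1,move R,goto B. Now: state=B, head=1, tape[-2..2]=01100 (head:    ^)
Head positions at steps 0..5: starting at 0, distinct positions visited = {-1, 0, 1} -> 3 position(s)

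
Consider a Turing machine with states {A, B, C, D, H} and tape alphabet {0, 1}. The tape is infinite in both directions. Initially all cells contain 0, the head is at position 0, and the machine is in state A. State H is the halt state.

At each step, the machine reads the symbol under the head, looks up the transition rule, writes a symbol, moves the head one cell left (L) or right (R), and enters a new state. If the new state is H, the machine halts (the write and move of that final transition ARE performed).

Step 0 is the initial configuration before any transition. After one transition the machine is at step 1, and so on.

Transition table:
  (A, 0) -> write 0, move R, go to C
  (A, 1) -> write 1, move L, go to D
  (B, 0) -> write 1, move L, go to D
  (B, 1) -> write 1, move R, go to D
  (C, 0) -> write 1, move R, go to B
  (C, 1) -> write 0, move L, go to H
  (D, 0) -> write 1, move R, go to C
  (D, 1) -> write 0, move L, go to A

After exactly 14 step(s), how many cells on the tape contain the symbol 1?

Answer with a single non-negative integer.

Answer: 3

Derivation:
Step 1: in state A at pos 0, read 0 -> (A,0)->write 0,move R,goto C. Now: state=C, head=1, tape[-1..2]=0000 (head:   ^)
Step 2: in state C at pos 1, read 0 -> (C,0)->write 1,move R,goto B. Now: state=B, head=2, tape[-1..3]=00100 (head:    ^)
Step 3: in state B at pos 2, read 0 -> (B,0)->write 1,move L,goto D. Now: state=D, head=1, tape[-1..3]=00110 (head:   ^)
Step 4: in state D at pos 1, read 1 -> (D,1)->write 0,move L,goto A. Now: state=A, head=0, tape[-1..3]=00010 (head:  ^)
Step 5: in state A at pos 0, read 0 -> (A,0)->write 0,move R,goto C. Now: state=C, head=1, tape[-1..3]=00010 (head:   ^)
Step 6: in state C at pos 1, read 0 -> (C,0)->write 1,move R,goto B. Now: state=B, head=2, tape[-1..3]=00110 (head:    ^)
Step 7: in state B at pos 2, read 1 -> (B,1)->write 1,move R,goto D. Now: state=D, head=3, tape[-1..4]=001100 (head:     ^)
Step 8: in state D at pos 3, read 0 -> (D,0)->write 1,move R,goto C. Now: state=C, head=4, tape[-1..5]=0011100 (head:      ^)
Step 9: in state C at pos 4, read 0 -> (C,0)->write 1,move R,goto B. Now: state=B, head=5, tape[-1..6]=00111100 (head:       ^)
Step 10: in state B at pos 5, read 0 -> (B,0)->write 1,move L,goto D. Now: state=D, head=4, tape[-1..6]=00111110 (head:      ^)
Step 11: in state D at pos 4, read 1 -> (D,1)->write 0,move L,goto A. Now: state=A, head=3, tape[-1..6]=00111010 (head:     ^)
Step 12: in state A at pos 3, read 1 -> (A,1)->write 1,move L,goto D. Now: state=D, head=2, tape[-1..6]=00111010 (head:    ^)
Step 13: in state D at pos 2, read 1 -> (D,1)->write 0,move L,goto A. Now: state=A, head=1, tape[-1..6]=00101010 (head:   ^)
Step 14: in state A at pos 1, read 1 -> (A,1)->write 1,move L,goto D. Now: state=D, head=0, tape[-1..6]=00101010 (head:  ^)
Cells containing 1 after step 14: {1, 3, 5} -> 3 cell(s)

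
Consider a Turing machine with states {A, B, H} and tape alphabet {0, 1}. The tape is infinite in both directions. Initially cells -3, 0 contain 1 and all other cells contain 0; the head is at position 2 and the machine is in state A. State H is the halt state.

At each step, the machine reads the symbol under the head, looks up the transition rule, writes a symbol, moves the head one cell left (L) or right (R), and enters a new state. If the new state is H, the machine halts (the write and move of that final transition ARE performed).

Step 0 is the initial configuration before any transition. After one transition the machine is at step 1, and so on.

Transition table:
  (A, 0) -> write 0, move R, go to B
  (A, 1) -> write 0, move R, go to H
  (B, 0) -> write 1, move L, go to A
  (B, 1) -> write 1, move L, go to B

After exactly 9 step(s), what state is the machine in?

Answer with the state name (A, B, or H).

Step 1: in state A at pos 2, read 0 -> (A,0)->write 0,move R,goto B. Now: state=B, head=3, tape[-4..4]=010010000 (head:        ^)
Step 2: in state B at pos 3, read 0 -> (B,0)->write 1,move L,goto A. Now: state=A, head=2, tape[-4..4]=010010010 (head:       ^)
Step 3: in state A at pos 2, read 0 -> (A,0)->write 0,move R,goto B. Now: state=B, head=3, tape[-4..4]=010010010 (head:        ^)
Step 4: in state B at pos 3, read 1 -> (B,1)->write 1,move L,goto B. Now: state=B, head=2, tape[-4..4]=010010010 (head:       ^)
Step 5: in state B at pos 2, read 0 -> (B,0)->write 1,move L,goto A. Now: state=A, head=1, tape[-4..4]=010010110 (head:      ^)
Step 6: in state A at pos 1, read 0 -> (A,0)->write 0,move R,goto B. Now: state=B, head=2, tape[-4..4]=010010110 (head:       ^)
Step 7: in state B at pos 2, read 1 -> (B,1)->write 1,move L,goto B. Now: state=B, head=1, tape[-4..4]=010010110 (head:      ^)
Step 8: in state B at pos 1, read 0 -> (B,0)->write 1,move L,goto A. Now: state=A, head=0, tape[-4..4]=010011110 (head:     ^)
Step 9: in state A at pos 0, read 1 -> (A,1)->write 0,move R,goto H. Now: state=H, head=1, tape[-4..4]=010001110 (head:      ^)

Answer: H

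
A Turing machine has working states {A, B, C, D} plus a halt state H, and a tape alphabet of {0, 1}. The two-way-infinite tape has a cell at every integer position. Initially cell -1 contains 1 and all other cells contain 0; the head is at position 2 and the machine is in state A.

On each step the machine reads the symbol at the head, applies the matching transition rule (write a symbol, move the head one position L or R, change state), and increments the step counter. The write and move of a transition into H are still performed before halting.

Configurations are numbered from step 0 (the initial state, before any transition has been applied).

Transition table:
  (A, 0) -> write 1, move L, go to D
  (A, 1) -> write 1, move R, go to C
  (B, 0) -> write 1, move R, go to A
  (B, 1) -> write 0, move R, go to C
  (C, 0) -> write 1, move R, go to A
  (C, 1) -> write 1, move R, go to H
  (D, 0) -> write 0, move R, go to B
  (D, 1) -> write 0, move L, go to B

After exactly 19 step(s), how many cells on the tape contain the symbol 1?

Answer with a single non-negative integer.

Answer: 5

Derivation:
Step 1: in state A at pos 2, read 0 -> (A,0)->write 1,move L,goto D. Now: state=D, head=1, tape[-2..3]=010010 (head:    ^)
Step 2: in state D at pos 1, read 0 -> (D,0)->write 0,move R,goto B. Now: state=B, head=2, tape[-2..3]=010010 (head:     ^)
Step 3: in state B at pos 2, read 1 -> (B,1)->write 0,move R,goto C. Now: state=C, head=3, tape[-2..4]=0100000 (head:      ^)
Step 4: in state C at pos 3, read 0 -> (C,0)->write 1,move R,goto A. Now: state=A, head=4, tape[-2..5]=01000100 (head:       ^)
Step 5: in state A at pos 4, read 0 -> (A,0)->write 1,move L,goto D. Now: state=D, head=3, tape[-2..5]=01000110 (head:      ^)
Step 6: in state D at pos 3, read 1 -> (D,1)->write 0,move L,goto B. Now: state=B, head=2, tape[-2..5]=01000010 (head:     ^)
Step 7: in state B at pos 2, read 0 -> (B,0)->write 1,move R,goto A. Now: state=A, head=3, tape[-2..5]=01001010 (head:      ^)
Step 8: in state A at pos 3, read 0 -> (A,0)->write 1,move L,goto D. Now: state=D, head=2, tape[-2..5]=01001110 (head:     ^)
Step 9: in state D at pos 2, read 1 -> (D,1)->write 0,move L,goto B. Now: state=B, head=1, tape[-2..5]=01000110 (head:    ^)
Step 10: in state B at pos 1, read 0 -> (B,0)->write 1,move R,goto A. Now: state=A, head=2, tape[-2..5]=01010110 (head:     ^)
Step 11: in state A at pos 2, read 0 -> (A,0)->write 1,move L,goto D. Now: state=D, head=1, tape[-2..5]=01011110 (head:    ^)
Step 12: in state D at pos 1, read 1 -> (D,1)->write 0,move L,goto B. Now: state=B, head=0, tape[-2..5]=01001110 (head:   ^)
Step 13: in state B at pos 0, read 0 -> (B,0)->write 1,move R,goto A. Now: state=A, head=1, tape[-2..5]=01101110 (head:    ^)
Step 14: in state A at pos 1, read 0 -> (A,0)->write 1,move L,goto D. Now: state=D, head=0, tape[-2..5]=01111110 (head:   ^)
Step 15: in state D at pos 0, read 1 -> (D,1)->write 0,move L,goto B. Now: state=B, head=-1, tape[-2..5]=01011110 (head:  ^)
Step 16: in state B at pos -1, read 1 -> (B,1)->write 0,move R,goto C. Now: state=C, head=0, tape[-2..5]=00011110 (head:   ^)
Step 17: in state C at pos 0, read 0 -> (C,0)->write 1,move R,goto A. Now: state=A, head=1, tape[-2..5]=00111110 (head:    ^)
Step 18: in state A at pos 1, read 1 -> (A,1)->write 1,move R,goto C. Now: state=C, head=2, tape[-2..5]=00111110 (head:     ^)
Step 19: in state C at pos 2, read 1 -> (C,1)->write 1,move R,goto H. Now: state=H, head=3, tape[-2..5]=00111110 (head:      ^)
Cells containing 1 after step 19: {0, 1, 2, 3, 4} -> 5 cell(s)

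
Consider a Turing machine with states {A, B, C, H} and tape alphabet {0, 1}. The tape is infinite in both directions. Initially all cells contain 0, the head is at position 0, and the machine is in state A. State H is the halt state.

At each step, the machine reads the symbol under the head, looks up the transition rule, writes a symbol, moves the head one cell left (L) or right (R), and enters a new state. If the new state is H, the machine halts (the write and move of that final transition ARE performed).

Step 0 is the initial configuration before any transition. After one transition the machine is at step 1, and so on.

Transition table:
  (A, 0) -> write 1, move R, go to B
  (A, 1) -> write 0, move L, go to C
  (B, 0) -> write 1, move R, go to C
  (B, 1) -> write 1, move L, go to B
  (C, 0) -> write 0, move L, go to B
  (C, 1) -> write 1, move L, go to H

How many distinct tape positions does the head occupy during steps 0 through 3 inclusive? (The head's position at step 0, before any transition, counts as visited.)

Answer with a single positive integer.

Answer: 3

Derivation:
Step 1: in state A at pos 0, read 0 -> (A,0)->write 1,move R,goto B. Now: state=B, head=1, tape[-1..2]=0100 (head:   ^)
Step 2: in state B at pos 1, read 0 -> (B,0)->write 1,move R,goto C. Now: state=C, head=2, tape[-1..3]=01100 (head:    ^)
Step 3: in state C at pos 2, read 0 -> (C,0)->write 0,move L,goto B. Now: state=B, head=1, tape[-1..3]=01100 (head:   ^)
Head positions at steps 0..3: starting at 0, distinct positions visited = {0, 1, 2} -> 3 position(s)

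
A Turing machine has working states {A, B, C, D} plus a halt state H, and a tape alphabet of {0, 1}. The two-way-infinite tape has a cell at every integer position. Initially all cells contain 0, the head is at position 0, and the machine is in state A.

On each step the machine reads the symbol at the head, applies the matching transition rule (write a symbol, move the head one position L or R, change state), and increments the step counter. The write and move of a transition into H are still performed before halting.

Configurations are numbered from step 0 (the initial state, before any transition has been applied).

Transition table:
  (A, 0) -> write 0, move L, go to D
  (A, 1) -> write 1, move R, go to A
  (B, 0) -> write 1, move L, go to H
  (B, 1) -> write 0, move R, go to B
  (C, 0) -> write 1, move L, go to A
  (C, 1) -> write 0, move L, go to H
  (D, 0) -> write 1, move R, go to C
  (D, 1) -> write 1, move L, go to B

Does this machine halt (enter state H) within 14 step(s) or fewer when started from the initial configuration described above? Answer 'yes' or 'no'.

Step 1: in state A at pos 0, read 0 -> (A,0)->write 0,move L,goto D. Now: state=D, head=-1, tape[-2..1]=0000 (head:  ^)
Step 2: in state D at pos -1, read 0 -> (D,0)->write 1,move R,goto C. Now: state=C, head=0, tape[-2..1]=0100 (head:   ^)
Step 3: in state C at pos 0, read 0 -> (C,0)->write 1,move L,goto A. Now: state=A, head=-1, tape[-2..1]=0110 (head:  ^)
Step 4: in state A at pos -1, read 1 -> (A,1)->write 1,move R,goto A. Now: state=A, head=0, tape[-2..1]=0110 (head:   ^)
Step 5: in state A at pos 0, read 1 -> (A,1)->write 1,move R,goto A. Now: state=A, head=1, tape[-2..2]=01100 (head:    ^)
Step 6: in state A at pos 1, read 0 -> (A,0)->write 0,move L,goto D. Now: state=D, head=0, tape[-2..2]=01100 (head:   ^)
Step 7: in state D at pos 0, read 1 -> (D,1)->write 1,move L,goto B. Now: state=B, head=-1, tape[-2..2]=01100 (head:  ^)
Step 8: in state B at pos -1, read 1 -> (B,1)->write 0,move R,goto B. Now: state=B, head=0, tape[-2..2]=00100 (head:   ^)
Step 9: in state B at pos 0, read 1 -> (B,1)->write 0,move R,goto B. Now: state=B, head=1, tape[-2..2]=00000 (head:    ^)
Step 10: in state B at pos 1, read 0 -> (B,0)->write 1,move L,goto H. Now: state=H, head=0, tape[-2..2]=00010 (head:   ^)
State H reached at step 10; 10 <= 14 -> yes

Answer: yes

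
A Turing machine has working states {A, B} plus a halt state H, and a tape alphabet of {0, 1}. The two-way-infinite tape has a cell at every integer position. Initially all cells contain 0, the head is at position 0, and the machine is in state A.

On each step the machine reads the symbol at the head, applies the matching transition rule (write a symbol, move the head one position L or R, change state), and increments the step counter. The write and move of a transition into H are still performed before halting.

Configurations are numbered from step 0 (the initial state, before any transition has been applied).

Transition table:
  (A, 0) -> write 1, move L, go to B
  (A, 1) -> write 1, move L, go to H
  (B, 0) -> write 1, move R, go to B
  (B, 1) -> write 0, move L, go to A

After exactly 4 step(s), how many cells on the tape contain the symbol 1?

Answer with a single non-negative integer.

Answer: 1

Derivation:
Step 1: in state A at pos 0, read 0 -> (A,0)->write 1,move L,goto B. Now: state=B, head=-1, tape[-2..1]=0010 (head:  ^)
Step 2: in state B at pos -1, read 0 -> (B,0)->write 1,move R,goto B. Now: state=B, head=0, tape[-2..1]=0110 (head:   ^)
Step 3: in state B at pos 0, read 1 -> (B,1)->write 0,move L,goto A. Now: state=A, head=-1, tape[-2..1]=0100 (head:  ^)
Step 4: in state A at pos -1, read 1 -> (A,1)->write 1,move L,goto H. Now: state=H, head=-2, tape[-3..1]=00100 (head:  ^)
Cells containing 1 after step 4: {-1} -> 1 cell(s)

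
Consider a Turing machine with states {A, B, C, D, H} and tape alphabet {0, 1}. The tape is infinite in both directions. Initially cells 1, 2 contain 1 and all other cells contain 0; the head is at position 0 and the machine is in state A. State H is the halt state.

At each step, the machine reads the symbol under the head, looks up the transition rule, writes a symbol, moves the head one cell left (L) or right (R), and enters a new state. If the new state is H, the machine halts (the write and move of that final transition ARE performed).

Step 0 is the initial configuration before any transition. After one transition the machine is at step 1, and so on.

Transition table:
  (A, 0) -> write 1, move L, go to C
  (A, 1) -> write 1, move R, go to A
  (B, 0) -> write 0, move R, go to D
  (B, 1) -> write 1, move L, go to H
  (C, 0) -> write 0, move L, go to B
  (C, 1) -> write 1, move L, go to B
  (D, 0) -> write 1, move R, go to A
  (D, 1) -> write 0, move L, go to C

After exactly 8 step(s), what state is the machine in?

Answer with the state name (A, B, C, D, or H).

Step 1: in state A at pos 0, read 0 -> (A,0)->write 1,move L,goto C. Now: state=C, head=-1, tape[-2..3]=001110 (head:  ^)
Step 2: in state C at pos -1, read 0 -> (C,0)->write 0,move L,goto B. Now: state=B, head=-2, tape[-3..3]=0001110 (head:  ^)
Step 3: in state B at pos -2, read 0 -> (B,0)->write 0,move R,goto D. Now: state=D, head=-1, tape[-3..3]=0001110 (head:   ^)
Step 4: in state D at pos -1, read 0 -> (D,0)->write 1,move R,goto A. Now: state=A, head=0, tape[-3..3]=0011110 (head:    ^)
Step 5: in state A at pos 0, read 1 -> (A,1)->write 1,move R,goto A. Now: state=A, head=1, tape[-3..3]=0011110 (head:     ^)
Step 6: in state A at pos 1, read 1 -> (A,1)->write 1,move R,goto A. Now: state=A, head=2, tape[-3..3]=0011110 (head:      ^)
Step 7: in state A at pos 2, read 1 -> (A,1)->write 1,move R,goto A. Now: state=A, head=3, tape[-3..4]=00111100 (head:       ^)
Step 8: in state A at pos 3, read 0 -> (A,0)->write 1,move L,goto C. Now: state=C, head=2, tape[-3..4]=00111110 (head:      ^)

Answer: C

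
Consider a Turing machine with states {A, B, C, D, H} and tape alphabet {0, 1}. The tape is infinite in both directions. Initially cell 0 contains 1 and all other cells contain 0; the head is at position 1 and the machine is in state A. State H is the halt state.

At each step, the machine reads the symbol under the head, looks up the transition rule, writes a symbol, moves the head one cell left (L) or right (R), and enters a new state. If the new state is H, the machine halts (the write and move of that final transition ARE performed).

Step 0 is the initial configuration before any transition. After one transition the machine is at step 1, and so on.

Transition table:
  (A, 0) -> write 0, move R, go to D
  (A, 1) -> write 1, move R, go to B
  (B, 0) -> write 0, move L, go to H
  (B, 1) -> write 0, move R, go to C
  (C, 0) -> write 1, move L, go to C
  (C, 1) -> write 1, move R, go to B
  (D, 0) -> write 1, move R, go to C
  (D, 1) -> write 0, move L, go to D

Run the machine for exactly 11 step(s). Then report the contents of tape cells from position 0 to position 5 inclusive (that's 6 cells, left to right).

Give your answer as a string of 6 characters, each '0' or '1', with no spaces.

Answer: 101010

Derivation:
Step 1: in state A at pos 1, read 0 -> (A,0)->write 0,move R,goto D. Now: state=D, head=2, tape[-1..3]=01000 (head:    ^)
Step 2: in state D at pos 2, read 0 -> (D,0)->write 1,move R,goto C. Now: state=C, head=3, tape[-1..4]=010100 (head:     ^)
Step 3: in state C at pos 3, read 0 -> (C,0)->write 1,move L,goto C. Now: state=C, head=2, tape[-1..4]=010110 (head:    ^)
Step 4: in state C at pos 2, read 1 -> (C,1)->write 1,move R,goto B. Now: state=B, head=3, tape[-1..4]=010110 (head:     ^)
Step 5: in state B at pos 3, read 1 -> (B,1)->write 0,move R,goto C. Now: state=C, head=4, tape[-1..5]=0101000 (head:      ^)
Step 6: in state C at pos 4, read 0 -> (C,0)->write 1,move L,goto C. Now: state=C, head=3, tape[-1..5]=0101010 (head:     ^)
Step 7: in state C at pos 3, read 0 -> (C,0)->write 1,move L,goto C. Now: state=C, head=2, tape[-1..5]=0101110 (head:    ^)
Step 8: in state C at pos 2, read 1 -> (C,1)->write 1,move R,goto B. Now: state=B, head=3, tape[-1..5]=0101110 (head:     ^)
Step 9: in state B at pos 3, read 1 -> (B,1)->write 0,move R,goto C. Now: state=C, head=4, tape[-1..5]=0101010 (head:      ^)
Step 10: in state C at pos 4, read 1 -> (C,1)->write 1,move R,goto B. Now: state=B, head=5, tape[-1..6]=01010100 (head:       ^)
Step 11: in state B at pos 5, read 0 -> (B,0)->write 0,move L,goto H. Now: state=H, head=4, tape[-1..6]=01010100 (head:      ^)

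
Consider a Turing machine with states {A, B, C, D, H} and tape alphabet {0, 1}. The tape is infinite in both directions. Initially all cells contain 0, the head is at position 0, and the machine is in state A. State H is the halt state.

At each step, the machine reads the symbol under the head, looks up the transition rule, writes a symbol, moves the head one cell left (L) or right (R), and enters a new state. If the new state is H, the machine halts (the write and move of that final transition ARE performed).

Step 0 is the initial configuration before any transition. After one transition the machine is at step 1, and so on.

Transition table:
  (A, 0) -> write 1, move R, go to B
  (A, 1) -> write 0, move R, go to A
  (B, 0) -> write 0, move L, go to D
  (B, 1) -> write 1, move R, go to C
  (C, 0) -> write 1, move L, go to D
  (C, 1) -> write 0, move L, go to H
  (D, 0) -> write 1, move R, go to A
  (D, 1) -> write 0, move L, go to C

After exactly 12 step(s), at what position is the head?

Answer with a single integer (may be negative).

Step 1: in state A at pos 0, read 0 -> (A,0)->write 1,move R,goto B. Now: state=B, head=1, tape[-1..2]=0100 (head:   ^)
Step 2: in state B at pos 1, read 0 -> (B,0)->write 0,move L,goto D. Now: state=D, head=0, tape[-1..2]=0100 (head:  ^)
Step 3: in state D at pos 0, read 1 -> (D,1)->write 0,move L,goto C. Now: state=C, head=-1, tape[-2..2]=00000 (head:  ^)
Step 4: in state C at pos -1, read 0 -> (C,0)->write 1,move L,goto D. Now: state=D, head=-2, tape[-3..2]=001000 (head:  ^)
Step 5: in state D at pos -2, read 0 -> (D,0)->write 1,move R,goto A. Now: state=A, head=-1, tape[-3..2]=011000 (head:   ^)
Step 6: in state A at pos -1, read 1 -> (A,1)->write 0,move R,goto A. Now: state=A, head=0, tape[-3..2]=010000 (head:    ^)
Step 7: in state A at pos 0, read 0 -> (A,0)->write 1,move R,goto B. Now: state=B, head=1, tape[-3..2]=010100 (head:     ^)
Step 8: in state B at pos 1, read 0 -> (B,0)->write 0,move L,goto D. Now: state=D, head=0, tape[-3..2]=010100 (head:    ^)
Step 9: in state D at pos 0, read 1 -> (D,1)->write 0,move L,goto C. Now: state=C, head=-1, tape[-3..2]=010000 (head:   ^)
Step 10: in state C at pos -1, read 0 -> (C,0)->write 1,move L,goto D. Now: state=D, head=-2, tape[-3..2]=011000 (head:  ^)
Step 11: in state D at pos -2, read 1 -> (D,1)->write 0,move L,goto C. Now: state=C, head=-3, tape[-4..2]=0001000 (head:  ^)
Step 12: in state C at pos -3, read 0 -> (C,0)->write 1,move L,goto D. Now: state=D, head=-4, tape[-5..2]=00101000 (head:  ^)

Answer: -4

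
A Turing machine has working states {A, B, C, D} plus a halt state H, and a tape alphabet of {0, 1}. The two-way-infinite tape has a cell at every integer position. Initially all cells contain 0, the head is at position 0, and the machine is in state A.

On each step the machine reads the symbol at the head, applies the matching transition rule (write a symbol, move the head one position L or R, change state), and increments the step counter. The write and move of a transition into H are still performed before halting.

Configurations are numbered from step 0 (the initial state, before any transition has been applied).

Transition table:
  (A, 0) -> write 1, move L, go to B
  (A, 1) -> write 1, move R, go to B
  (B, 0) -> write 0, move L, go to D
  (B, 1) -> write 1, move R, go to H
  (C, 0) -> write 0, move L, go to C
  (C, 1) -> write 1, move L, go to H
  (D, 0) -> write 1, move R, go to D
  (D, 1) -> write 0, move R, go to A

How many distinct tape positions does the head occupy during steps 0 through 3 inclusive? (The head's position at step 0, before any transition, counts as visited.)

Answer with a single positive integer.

Step 1: in state A at pos 0, read 0 -> (A,0)->write 1,move L,goto B. Now: state=B, head=-1, tape[-2..1]=0010 (head:  ^)
Step 2: in state B at pos -1, read 0 -> (B,0)->write 0,move L,goto D. Now: state=D, head=-2, tape[-3..1]=00010 (head:  ^)
Step 3: in state D at pos -2, read 0 -> (D,0)->write 1,move R,goto D. Now: state=D, head=-1, tape[-3..1]=01010 (head:   ^)
Head positions at steps 0..3: starting at 0, distinct positions visited = {-2, -1, 0} -> 3 position(s)

Answer: 3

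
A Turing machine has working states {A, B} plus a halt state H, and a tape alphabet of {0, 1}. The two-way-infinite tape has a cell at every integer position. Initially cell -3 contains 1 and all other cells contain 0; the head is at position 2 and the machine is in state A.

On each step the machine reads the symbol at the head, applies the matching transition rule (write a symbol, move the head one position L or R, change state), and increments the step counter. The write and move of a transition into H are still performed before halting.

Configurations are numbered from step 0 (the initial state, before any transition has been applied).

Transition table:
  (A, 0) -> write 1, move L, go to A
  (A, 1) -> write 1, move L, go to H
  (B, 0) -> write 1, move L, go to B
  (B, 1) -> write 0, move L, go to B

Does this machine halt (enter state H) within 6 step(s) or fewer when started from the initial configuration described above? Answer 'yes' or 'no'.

Step 1: in state A at pos 2, read 0 -> (A,0)->write 1,move L,goto A. Now: state=A, head=1, tape[-4..3]=01000010 (head:      ^)
Step 2: in state A at pos 1, read 0 -> (A,0)->write 1,move L,goto A. Now: state=A, head=0, tape[-4..3]=01000110 (head:     ^)
Step 3: in state A at pos 0, read 0 -> (A,0)->write 1,move L,goto A. Now: state=A, head=-1, tape[-4..3]=01001110 (head:    ^)
Step 4: in state A at pos -1, read 0 -> (A,0)->write 1,move L,goto A. Now: state=A, head=-2, tape[-4..3]=01011110 (head:   ^)
Step 5: in state A at pos -2, read 0 -> (A,0)->write 1,move L,goto A. Now: state=A, head=-3, tape[-4..3]=01111110 (head:  ^)
Step 6: in state A at pos -3, read 1 -> (A,1)->write 1,move L,goto H. Now: state=H, head=-4, tape[-5..3]=001111110 (head:  ^)
State H reached at step 6; 6 <= 6 -> yes

Answer: yes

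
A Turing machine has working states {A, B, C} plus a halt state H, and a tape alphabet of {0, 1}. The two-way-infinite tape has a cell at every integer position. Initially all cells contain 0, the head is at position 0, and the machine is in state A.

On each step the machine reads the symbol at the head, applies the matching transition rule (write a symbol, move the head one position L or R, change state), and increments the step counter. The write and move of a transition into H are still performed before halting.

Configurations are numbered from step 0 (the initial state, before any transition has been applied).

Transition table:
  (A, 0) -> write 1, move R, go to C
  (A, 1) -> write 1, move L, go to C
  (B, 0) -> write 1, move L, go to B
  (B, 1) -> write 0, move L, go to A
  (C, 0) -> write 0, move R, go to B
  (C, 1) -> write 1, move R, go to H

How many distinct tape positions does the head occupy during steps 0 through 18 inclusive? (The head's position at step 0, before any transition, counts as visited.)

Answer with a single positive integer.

Answer: 5

Derivation:
Step 1: in state A at pos 0, read 0 -> (A,0)->write 1,move R,goto C. Now: state=C, head=1, tape[-1..2]=0100 (head:   ^)
Step 2: in state C at pos 1, read 0 -> (C,0)->write 0,move R,goto B. Now: state=B, head=2, tape[-1..3]=01000 (head:    ^)
Step 3: in state B at pos 2, read 0 -> (B,0)->write 1,move L,goto B. Now: state=B, head=1, tape[-1..3]=01010 (head:   ^)
Step 4: in state B at pos 1, read 0 -> (B,0)->write 1,move L,goto B. Now: state=B, head=0, tape[-1..3]=01110 (head:  ^)
Step 5: in state B at pos 0, read 1 -> (B,1)->write 0,move L,goto A. Now: state=A, head=-1, tape[-2..3]=000110 (head:  ^)
Step 6: in state A at pos -1, read 0 -> (A,0)->write 1,move R,goto C. Now: state=C, head=0, tape[-2..3]=010110 (head:   ^)
Step 7: in state C at pos 0, read 0 -> (C,0)->write 0,move R,goto B. Now: state=B, head=1, tape[-2..3]=010110 (head:    ^)
Step 8: in state B at pos 1, read 1 -> (B,1)->write 0,move L,goto A. Now: state=A, head=0, tape[-2..3]=010010 (head:   ^)
Step 9: in state A at pos 0, read 0 -> (A,0)->write 1,move R,goto C. Now: state=C, head=1, tape[-2..3]=011010 (head:    ^)
Step 10: in state C at pos 1, read 0 -> (C,0)->write 0,move R,goto B. Now: state=B, head=2, tape[-2..3]=011010 (head:     ^)
Step 11: in state B at pos 2, read 1 -> (B,1)->write 0,move L,goto A. Now: state=A, head=1, tape[-2..3]=011000 (head:    ^)
Step 12: in state A at pos 1, read 0 -> (A,0)->write 1,move R,goto C. Now: state=C, head=2, tape[-2..3]=011100 (head:     ^)
Step 13: in state C at pos 2, read 0 -> (C,0)->write 0,move R,goto B. Now: state=B, head=3, tape[-2..4]=0111000 (head:      ^)
Step 14: in state B at pos 3, read 0 -> (B,0)->write 1,move L,goto B. Now: state=B, head=2, tape[-2..4]=0111010 (head:     ^)
Step 15: in state B at pos 2, read 0 -> (B,0)->write 1,move L,goto B. Now: state=B, head=1, tape[-2..4]=0111110 (head:    ^)
Step 16: in state B at pos 1, read 1 -> (B,1)->write 0,move L,goto A. Now: state=A, head=0, tape[-2..4]=0110110 (head:   ^)
Step 17: in state A at pos 0, read 1 -> (A,1)->write 1,move L,goto C. Now: state=C, head=-1, tape[-2..4]=0110110 (head:  ^)
Step 18: in state C at pos -1, read 1 -> (C,1)->write 1,move R,goto H. Now: state=H, head=0, tape[-2..4]=0110110 (head:   ^)
Head positions at steps 0..18: starting at 0, distinct positions visited = {-1, 0, 1, 2, 3} -> 5 position(s)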